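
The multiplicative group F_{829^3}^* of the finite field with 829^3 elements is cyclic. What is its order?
|F_{829^3}^*| = 569722788

F_{829^3} has 829^3 = 569722789 elements; its multiplicative group consists of all nonzero elements, so |F_{829^3}^*| = 569722789 - 1 = 569722788. (It is cyclic since any finite subgroup of the multiplicative group of a field is cyclic.)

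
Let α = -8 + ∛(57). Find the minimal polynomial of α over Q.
m_α(x) = x^3 + 24x^2 + 192x + 455

Set β = α + 8 = ∛(57), so β^3 = 57. Then (α + 8)^3 - 57 = 0, i.e. α is a root of g(x) = (x + 8)^3 - 57 = x^3 + 24x^2 + 192x + 455. Since g(x) = h(x + 8) where h(x) = x^3 - 57, and h is irreducible over Q (because 57 is not a perfect cube, so h has no rational root, and a monic cubic with no rational root is irreducible), g is also irreducible (irreducibility is preserved under the substitution x → x + 8). Hence m_α(x) = x^3 + 24x^2 + 192x + 455.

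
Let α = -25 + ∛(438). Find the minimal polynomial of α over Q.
m_α(x) = x^3 + 75x^2 + 1875x + 15187

Set β = α + 25 = ∛(438), so β^3 = 438. Then (α + 25)^3 - 438 = 0, i.e. α is a root of g(x) = (x + 25)^3 - 438 = x^3 + 75x^2 + 1875x + 15187. Since g(x) = h(x + 25) where h(x) = x^3 - 438, and h is irreducible over Q (because 438 is not a perfect cube, so h has no rational root, and a monic cubic with no rational root is irreducible), g is also irreducible (irreducibility is preserved under the substitution x → x + 25). Hence m_α(x) = x^3 + 75x^2 + 1875x + 15187.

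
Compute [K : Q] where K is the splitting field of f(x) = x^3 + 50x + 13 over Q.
[K : Q] = 6

By the rational root test, any rational root of the monic integer polynomial f(x) = x^3 + 50x + 13 must be an integer dividing the constant term 13, i.e. one of ±{1, 13}. Evaluating: f(1) = 64, f(-1) = -38, f(13) = 2860, f(-13) = -2834; none is 0, so f has no rational root and is therefore irreducible over Q (a cubic with no linear factor over a field is irreducible). For an irreducible cubic, the Galois group is A_3 or S_3 according as the discriminant disc(f) = -4a^3 - 27b^2 = -4·(50)^3 - 27·(13)^2 = -504563 is or is not a square in Q. Here disc(f) = -504563 is not a perfect square in Q, so the Galois group of f over Q is not contained in A_3 and must be all of S_3. The splitting field has degree |S_3| = 6 over Q, so [K : Q] = 6.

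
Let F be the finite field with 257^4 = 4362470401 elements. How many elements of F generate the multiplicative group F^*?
There are φ(4362470400) = 1135411200 primitive elements

F_q^* is cyclic of order q - 1 = 4362470400. A cyclic group of order m has exactly φ(m) generators. Here m = 4362470400 = 2^10 · 3 · 5^2 · 43 · 1321, so the number of primitive elements is φ(4362470400) = 1135411200.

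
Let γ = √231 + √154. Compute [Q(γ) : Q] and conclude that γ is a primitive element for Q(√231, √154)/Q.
[Q(γ) : Q] = 4 (equivalently, Q(γ) = Q(√231, √154))

Obviously Q(γ) ⊆ Q(√231, √154), and [Q(√231, √154):Q] = 4 (since 231, 154 are distinct squarefree integers > 1 with 35574 not a perfect square). To show equality we compute the minimal polynomial of γ. From γ = √231 + √154: γ^2 = 231 + 2√(35574) + 154 = 385 + 2√(35574), so γ^2 - 385 = 2√(35574); squaring, (γ^2 - 385)^2 = 4·35574, i.e. γ^4 - 770γ^2 + 148225 - 142296 = 0, i.e. γ^4 - 770γ^2 + 5929 = 0. So γ is a root of x^4 - 770x^2 + 5929. This polynomial is irreducible over Q: it has no rational root (each ±√231 ± √154 is irrational), and any factorization into two quadratics over Q would force √(35574) ∈ Q (pairing opposite roots) or √231, √154 ∈ Q (other pairings), all impossible. Hence [Q(γ):Q] = 4 = [Q(√231, √154):Q], so Q(γ) = Q(√231, √154).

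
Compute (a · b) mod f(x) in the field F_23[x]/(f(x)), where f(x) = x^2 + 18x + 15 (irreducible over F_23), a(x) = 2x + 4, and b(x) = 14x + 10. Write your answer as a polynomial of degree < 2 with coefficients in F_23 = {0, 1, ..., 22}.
a · b ≡ 9x + 11 (mod f(x))

Multiply in F_23[x]: a(x)·b(x) = (2x + 4)·(14x + 10) = 5x^2 + 7x + 17. This has degree ≥ 2, so divide by f(x) over F_23: 5x^2 + 7x + 17 = (5)·(x^2 + 18x + 15) + (9x + 11). Hence a·b ≡ 9x + 11 (mod f). (F_23[x]/(f) is a field with 23^2 = 529 elements since f is irreducible of degree 2.)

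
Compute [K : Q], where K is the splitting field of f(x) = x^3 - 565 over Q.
[K : Q] = 6

The roots of x^3 - 565 are ∛565, ω∛565, ω^2∛565 where ω = e^(2πi/3) is a primitive cube root of unity, so K = Q(∛565, ω). Now [Q(∛565):Q] = 3 (since 565 is not a perfect cube, x^3 - 565 is irreducible) and [Q(ω):Q] = 2. Both 2 and 3 divide [K:Q], and [K:Q] ≤ 3·2 = 6, so [K:Q] = 6. (Equivalently: Q(∛565) ⊂ R but ω ∉ R, so [K : Q(∛565)] = 2.)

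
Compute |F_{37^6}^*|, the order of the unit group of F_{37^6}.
|F_{37^6}^*| = 2565726408

F_{37^6} has 37^6 = 2565726409 elements; its multiplicative group consists of all nonzero elements, so |F_{37^6}^*| = 2565726409 - 1 = 2565726408. (It is cyclic since any finite subgroup of the multiplicative group of a field is cyclic.)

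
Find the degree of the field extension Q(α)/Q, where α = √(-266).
[Q(α):Q] = 2

[Q(α):Q] equals the degree of the minimal polynomial of α. Here α^2 = -266 and x^2 + 266 is irreducible (d = -266 is squarefree, ≠ 1, hence not a square), so deg(m_α) = 2. Thus [Q(α):Q] = 2.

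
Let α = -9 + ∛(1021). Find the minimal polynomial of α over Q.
m_α(x) = x^3 + 27x^2 + 243x - 292

Set β = α + 9 = ∛(1021), so β^3 = 1021. Then (α + 9)^3 - 1021 = 0, i.e. α is a root of g(x) = (x + 9)^3 - 1021 = x^3 + 27x^2 + 243x - 292. Since g(x) = h(x + 9) where h(x) = x^3 - 1021, and h is irreducible over Q (because 1021 is not a perfect cube, so h has no rational root, and a monic cubic with no rational root is irreducible), g is also irreducible (irreducibility is preserved under the substitution x → x + 9). Hence m_α(x) = x^3 + 27x^2 + 243x - 292.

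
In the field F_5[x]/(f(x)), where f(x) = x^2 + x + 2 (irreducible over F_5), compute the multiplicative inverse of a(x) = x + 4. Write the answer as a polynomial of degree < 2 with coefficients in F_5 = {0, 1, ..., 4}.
a(x)^(-1) ≡ x + 2 (mod f(x))

Since f is irreducible over F_5, F_5[x]/(f) is a field and a(x) ≠ 0 has an inverse. Apply the extended Euclidean algorithm to f(x) and a(x) in F_5[x]: f(x) = (x + 2)·a(x) + (4). The last nonzero remainder is the constant 4 = gcd(f, a) in F_5. Back-substituting through the division chain expresses 4 = s(x)·a(x) + t(x)·f(x) with s(x) ≡ 4x + 3 (mod f), so (4x + 3)·a(x) ≡ 4 (mod f). Multiplying by 4^(-1) ≡ 4 in F_5 gives a(x)^(-1) ≡ 4·(4x + 3) ≡ x + 2 (mod f). Check: (x + 4)·(x + 2) = x^2 + x + 3 ≡ 1 (mod x^2 + x + 2).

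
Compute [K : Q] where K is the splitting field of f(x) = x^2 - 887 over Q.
[K : Q] = 2

f(x) = x^2 - 887 factors as (x - √887)(x + √887). The splitting field is K = Q(√887). Since 887 is squarefree and > 1, it is not a perfect square, so x^2 - 887 is irreducible over Q and [Q(√887) : Q] = 2. Hence [K : Q] = 2.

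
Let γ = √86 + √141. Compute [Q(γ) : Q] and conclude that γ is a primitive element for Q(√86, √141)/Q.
[Q(γ) : Q] = 4 (equivalently, Q(γ) = Q(√86, √141))

Obviously Q(γ) ⊆ Q(√86, √141), and [Q(√86, √141):Q] = 4 (since 86, 141 are distinct squarefree integers > 1 with 12126 not a perfect square). To show equality we compute the minimal polynomial of γ. From γ = √86 + √141: γ^2 = 86 + 2√(12126) + 141 = 227 + 2√(12126), so γ^2 - 227 = 2√(12126); squaring, (γ^2 - 227)^2 = 4·12126, i.e. γ^4 - 454γ^2 + 51529 - 48504 = 0, i.e. γ^4 - 454γ^2 + 3025 = 0. So γ is a root of x^4 - 454x^2 + 3025. This polynomial is irreducible over Q: it has no rational root (each ±√86 ± √141 is irrational), and any factorization into two quadratics over Q would force √(12126) ∈ Q (pairing opposite roots) or √86, √141 ∈ Q (other pairings), all impossible. Hence [Q(γ):Q] = 4 = [Q(√86, √141):Q], so Q(γ) = Q(√86, √141).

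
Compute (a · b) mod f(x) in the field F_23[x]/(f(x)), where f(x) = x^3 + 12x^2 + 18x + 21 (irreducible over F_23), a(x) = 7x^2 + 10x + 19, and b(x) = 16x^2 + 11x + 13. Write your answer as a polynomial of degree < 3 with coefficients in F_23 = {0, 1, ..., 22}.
a · b ≡ 20x^2 + 19x + 11 (mod f(x))

Multiply in F_23[x]: a(x)·b(x) = (7x^2 + 10x + 19)·(16x^2 + 11x + 13) = 20x^4 + 7x^3 + 22x^2 + 17x + 17. This has degree ≥ 3, so divide by f(x) over F_23: 20x^4 + 7x^3 + 22x^2 + 17x + 17 = (20x + 20)·(x^3 + 12x^2 + 18x + 21) + (20x^2 + 19x + 11). Hence a·b ≡ 20x^2 + 19x + 11 (mod f). (F_23[x]/(f) is a field with 23^3 = 12167 elements since f is irreducible of degree 3.)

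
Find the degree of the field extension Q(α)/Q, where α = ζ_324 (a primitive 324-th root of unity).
[Q(α):Q] = 108

The minimal polynomial of ζ_324 over Q is the 324-th cyclotomic polynomial Φ_324(x), which is irreducible over Q and has degree φ(324) = 108. Hence [Q(α):Q] = φ(324) = 108.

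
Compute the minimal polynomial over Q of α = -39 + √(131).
m_α(x) = x^2 + 78x + 1390

From α + 39 = √(131), squaring gives (α + 39)^2 = 131, i.e. α^2 + 78α + 1521 = 131, so α^2 + 78α + 1390 = 0. The discriminant of x^2 + 78x + 1390 is (78)^2 - 4·(1390) = 6084 - 5560 = 524, and 4·(131) is not a perfect square in Q since 131 is squarefree and ≠ 1. Hence x^2 + 78x + 1390 is irreducible over Q and is the minimal polynomial of α.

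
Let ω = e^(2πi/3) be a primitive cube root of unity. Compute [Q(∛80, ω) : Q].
[Q(∛80, ω) : Q] = 6

[Q(∛80):Q] = 3 (min poly x^3 - 80, irreducible since 80 is not a perfect cube). [Q(ω):Q] = 2 (min poly x^2 + x + 1). Since Q(∛80) ⊂ R and ω ∉ R, we have ω ∉ Q(∛80), so x^2 + x + 1 remains irreducible over Q(∛80) and [Q(∛80, ω) : Q(∛80)] = 2. By the tower law, [Q(∛80, ω) : Q] = 3 · 2 = 6. (In fact Q(∛80, ω) is the splitting field of x^3 - 80 over Q.)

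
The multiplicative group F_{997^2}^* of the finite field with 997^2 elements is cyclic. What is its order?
|F_{997^2}^*| = 994008

F_{997^2} has 997^2 = 994009 elements; its multiplicative group consists of all nonzero elements, so |F_{997^2}^*| = 994009 - 1 = 994008. (It is cyclic since any finite subgroup of the multiplicative group of a field is cyclic.)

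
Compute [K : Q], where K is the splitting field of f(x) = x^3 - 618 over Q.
[K : Q] = 6

The roots of x^3 - 618 are ∛618, ω∛618, ω^2∛618 where ω = e^(2πi/3) is a primitive cube root of unity, so K = Q(∛618, ω). Now [Q(∛618):Q] = 3 (since 618 is not a perfect cube, x^3 - 618 is irreducible) and [Q(ω):Q] = 2. Both 2 and 3 divide [K:Q], and [K:Q] ≤ 3·2 = 6, so [K:Q] = 6. (Equivalently: Q(∛618) ⊂ R but ω ∉ R, so [K : Q(∛618)] = 2.)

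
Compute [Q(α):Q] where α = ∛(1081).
[Q(α):Q] = 3

The minimal polynomial of α is x^3 - 1081, irreducible over Q since 1081 is not a perfect cube (so x^3 - 1081 has no rational root). Hence [Q(α):Q] = deg(m_α) = 3.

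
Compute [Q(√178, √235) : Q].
[Q(√178, √235) : Q] = 4

[Q(√178):Q] = 2 (min poly x^2 - 178, irreducible since 178 is squarefree > 1). For the top step, suppose √235 ∈ Q(√178), say √235 = c + d√178 with c, d ∈ Q. Squaring: 235 = c^2 + 178d^2 + 2cd√178. Since √178 ∉ Q this forces 2cd = 0. If d = 0 then √235 = c ∈ Q, contradicting 235 squarefree > 1. If c = 0 then 235 = 178d^2, so 178·235 = (178d)^2 is a perfect square in Q — but 178·235 = 41830 is not a perfect square (since 178 and 235 are distinct squarefree integers). Contradiction. Hence √235 ∉ Q(√178), so x^2 - 235 stays irreducible over Q(√178) and [Q(√178, √235) : Q(√178)] = 2. By the tower law, [Q(√178, √235) : Q] = 2 · 2 = 4.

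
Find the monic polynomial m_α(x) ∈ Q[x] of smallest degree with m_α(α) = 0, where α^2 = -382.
m_α(x) = x^2 + 382

α satisfies α^2 + 382 = 0, so x^2 + 382 annihilates α. Since d = -382 is squarefree and ≠ 1, it is not a perfect square in Q, so x^2 + 382 has no rational root and is therefore irreducible over Q (a degree-2 polynomial over a field is irreducible iff it has no root). Hence m_α(x) = x^2 + 382.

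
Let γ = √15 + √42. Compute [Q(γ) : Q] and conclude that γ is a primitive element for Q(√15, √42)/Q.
[Q(γ) : Q] = 4 (equivalently, Q(γ) = Q(√15, √42))

Obviously Q(γ) ⊆ Q(√15, √42), and [Q(√15, √42):Q] = 4 (since 15, 42 are distinct squarefree integers > 1 with 630 not a perfect square). To show equality we compute the minimal polynomial of γ. From γ = √15 + √42: γ^2 = 15 + 2√(630) + 42 = 57 + 2√(630), so γ^2 - 57 = 2√(630); squaring, (γ^2 - 57)^2 = 4·630, i.e. γ^4 - 114γ^2 + 3249 - 2520 = 0, i.e. γ^4 - 114γ^2 + 729 = 0. So γ is a root of x^4 - 114x^2 + 729. This polynomial is irreducible over Q: it has no rational root (each ±√15 ± √42 is irrational), and any factorization into two quadratics over Q would force √(630) ∈ Q (pairing opposite roots) or √15, √42 ∈ Q (other pairings), all impossible. Hence [Q(γ):Q] = 4 = [Q(√15, √42):Q], so Q(γ) = Q(√15, √42).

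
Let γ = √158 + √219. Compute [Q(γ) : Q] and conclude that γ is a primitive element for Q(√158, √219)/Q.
[Q(γ) : Q] = 4 (equivalently, Q(γ) = Q(√158, √219))

Obviously Q(γ) ⊆ Q(√158, √219), and [Q(√158, √219):Q] = 4 (since 158, 219 are distinct squarefree integers > 1 with 34602 not a perfect square). To show equality we compute the minimal polynomial of γ. From γ = √158 + √219: γ^2 = 158 + 2√(34602) + 219 = 377 + 2√(34602), so γ^2 - 377 = 2√(34602); squaring, (γ^2 - 377)^2 = 4·34602, i.e. γ^4 - 754γ^2 + 142129 - 138408 = 0, i.e. γ^4 - 754γ^2 + 3721 = 0. So γ is a root of x^4 - 754x^2 + 3721. This polynomial is irreducible over Q: it has no rational root (each ±√158 ± √219 is irrational), and any factorization into two quadratics over Q would force √(34602) ∈ Q (pairing opposite roots) or √158, √219 ∈ Q (other pairings), all impossible. Hence [Q(γ):Q] = 4 = [Q(√158, √219):Q], so Q(γ) = Q(√158, √219).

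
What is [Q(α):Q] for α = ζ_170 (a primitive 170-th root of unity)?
[Q(α):Q] = 64

The minimal polynomial of ζ_170 over Q is the 170-th cyclotomic polynomial Φ_170(x), which is irreducible over Q and has degree φ(170) = 64. Hence [Q(α):Q] = φ(170) = 64.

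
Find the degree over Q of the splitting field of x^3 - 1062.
[K : Q] = 6

The roots of x^3 - 1062 are ∛1062, ω∛1062, ω^2∛1062 where ω = e^(2πi/3) is a primitive cube root of unity, so K = Q(∛1062, ω). Now [Q(∛1062):Q] = 3 (since 1062 is not a perfect cube, x^3 - 1062 is irreducible) and [Q(ω):Q] = 2. Both 2 and 3 divide [K:Q], and [K:Q] ≤ 3·2 = 6, so [K:Q] = 6. (Equivalently: Q(∛1062) ⊂ R but ω ∉ R, so [K : Q(∛1062)] = 2.)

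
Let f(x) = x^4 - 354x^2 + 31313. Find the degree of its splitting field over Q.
[K : Q] = 4

Solving the quadratic in x^2: x^2 = (354 ± √(354^2 - 4·31313))/2 = (354 ± √64)/2 = (354 ± 8)/2, giving x^2 = 181 or x^2 = 173. So f(x) = (x^2 - 181)(x^2 - 173) and the roots of f are ±√181, ±√173. Hence the splitting field is K = Q(√181, √173). Since 181 and 173 are distinct squarefree integers > 1, their product 31313 is not a perfect square, so √173 ∉ Q(√181). By the tower law [K:Q] = [Q(√181,√173):Q(√181)] · [Q(√181):Q] = 2 · 2 = 4.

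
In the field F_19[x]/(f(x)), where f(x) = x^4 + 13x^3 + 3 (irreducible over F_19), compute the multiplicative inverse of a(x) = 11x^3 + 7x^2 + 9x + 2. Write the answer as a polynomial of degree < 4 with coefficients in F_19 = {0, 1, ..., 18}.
a(x)^(-1) ≡ 11x^3 + 16x^2 + 9x + 14 (mod f(x))

Since f is irreducible over F_19, F_19[x]/(f) is a field and a(x) ≠ 0 has an inverse. Apply the extended Euclidean algorithm to f(x) and a(x) in F_19[x]: f(x) = (7x + 14)·a(x) + (10x^2 + 12x + 13);  a(x) = (3x + 18)·(10x^2 + 12x + 13) + (x + 15);  (10x^2 + 12x + 13) = (10x + 14)·(x + 15) + (12). The last nonzero remainder is the constant 12 = gcd(f, a) in F_19. Back-substituting through the division chain expresses 12 = s(x)·a(x) + t(x)·f(x) with s(x) ≡ 18x^3 + 2x^2 + 13x + 16 (mod f), so (18x^3 + 2x^2 + 13x + 16)·a(x) ≡ 12 (mod f). Multiplying by 12^(-1) ≡ 8 in F_19 gives a(x)^(-1) ≡ 8·(18x^3 + 2x^2 + 13x + 16) ≡ 11x^3 + 16x^2 + 9x + 14 (mod f). Check: (11x^3 + 7x^2 + 9x + 2)·(11x^3 + 16x^2 + 9x + 14) = 7x^6 + 6x^5 + 6x^4 + 3x^3 + 2x^2 + 11x + 9 ≡ 1 (mod x^4 + 13x^3 + 3).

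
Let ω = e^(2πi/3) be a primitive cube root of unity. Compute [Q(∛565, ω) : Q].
[Q(∛565, ω) : Q] = 6

[Q(∛565):Q] = 3 (min poly x^3 - 565, irreducible since 565 is not a perfect cube). [Q(ω):Q] = 2 (min poly x^2 + x + 1). Since Q(∛565) ⊂ R and ω ∉ R, we have ω ∉ Q(∛565), so x^2 + x + 1 remains irreducible over Q(∛565) and [Q(∛565, ω) : Q(∛565)] = 2. By the tower law, [Q(∛565, ω) : Q] = 3 · 2 = 6. (In fact Q(∛565, ω) is the splitting field of x^3 - 565 over Q.)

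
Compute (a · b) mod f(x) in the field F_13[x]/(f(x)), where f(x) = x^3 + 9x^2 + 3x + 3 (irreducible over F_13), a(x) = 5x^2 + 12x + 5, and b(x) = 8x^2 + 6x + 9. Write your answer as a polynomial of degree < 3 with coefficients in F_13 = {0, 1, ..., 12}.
a · b ≡ 11x^2 + 5x + 6 (mod f(x))

Multiply in F_13[x]: a(x)·b(x) = (5x^2 + 12x + 5)·(8x^2 + 6x + 9) = x^4 + 9x^3 + x^2 + 8x + 6. This has degree ≥ 3, so divide by f(x) over F_13: x^4 + 9x^3 + x^2 + 8x + 6 = (x)·(x^3 + 9x^2 + 3x + 3) + (11x^2 + 5x + 6). Hence a·b ≡ 11x^2 + 5x + 6 (mod f). (F_13[x]/(f) is a field with 13^3 = 2197 elements since f is irreducible of degree 3.)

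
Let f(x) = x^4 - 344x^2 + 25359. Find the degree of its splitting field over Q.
[K : Q] = 4

Solving the quadratic in x^2: x^2 = (344 ± √(344^2 - 4·25359))/2 = (344 ± √16900)/2 = (344 ± 130)/2, giving x^2 = 237 or x^2 = 107. So f(x) = (x^2 - 237)(x^2 - 107) and the roots of f are ±√237, ±√107. Hence the splitting field is K = Q(√237, √107). Since 237 and 107 are distinct squarefree integers > 1, their product 25359 is not a perfect square, so √107 ∉ Q(√237). By the tower law [K:Q] = [Q(√237,√107):Q(√237)] · [Q(√237):Q] = 2 · 2 = 4.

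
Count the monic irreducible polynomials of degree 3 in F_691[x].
There are 109979560 monic irreducible polynomials of degree 3 over F_691

Each element of F_{691^3} that lies in no proper subfield is a root of exactly one monic irreducible of degree 3 over F_691, and each such polynomial has 3 distinct roots in F_{691^3}. By Möbius inversion the count is N_691(3) = (1/3) Σ_{d|3} μ(3/d) · 691^d = (1/3)(μ(3)·691^1 + μ(1)·691^3) = 329938680/3 = 109979560.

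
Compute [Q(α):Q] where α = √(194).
[Q(α):Q] = 2

[Q(α):Q] equals the degree of the minimal polynomial of α. Here α^2 = 194 and x^2 - 194 is irreducible (d = 194 is squarefree, ≠ 1, hence not a square), so deg(m_α) = 2. Thus [Q(α):Q] = 2.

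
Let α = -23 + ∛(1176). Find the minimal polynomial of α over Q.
m_α(x) = x^3 + 69x^2 + 1587x + 10991

Set β = α + 23 = ∛(1176), so β^3 = 1176. Then (α + 23)^3 - 1176 = 0, i.e. α is a root of g(x) = (x + 23)^3 - 1176 = x^3 + 69x^2 + 1587x + 10991. Since g(x) = h(x + 23) where h(x) = x^3 - 1176, and h is irreducible over Q (because 1176 is not a perfect cube, so h has no rational root, and a monic cubic with no rational root is irreducible), g is also irreducible (irreducibility is preserved under the substitution x → x + 23). Hence m_α(x) = x^3 + 69x^2 + 1587x + 10991.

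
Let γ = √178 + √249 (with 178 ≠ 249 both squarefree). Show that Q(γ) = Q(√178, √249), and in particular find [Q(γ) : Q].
[Q(γ) : Q] = 4 (equivalently, Q(γ) = Q(√178, √249))

Obviously Q(γ) ⊆ Q(√178, √249), and [Q(√178, √249):Q] = 4 (since 178, 249 are distinct squarefree integers > 1 with 44322 not a perfect square). To show equality we compute the minimal polynomial of γ. From γ = √178 + √249: γ^2 = 178 + 2√(44322) + 249 = 427 + 2√(44322), so γ^2 - 427 = 2√(44322); squaring, (γ^2 - 427)^2 = 4·44322, i.e. γ^4 - 854γ^2 + 182329 - 177288 = 0, i.e. γ^4 - 854γ^2 + 5041 = 0. So γ is a root of x^4 - 854x^2 + 5041. This polynomial is irreducible over Q: it has no rational root (each ±√178 ± √249 is irrational), and any factorization into two quadratics over Q would force √(44322) ∈ Q (pairing opposite roots) or √178, √249 ∈ Q (other pairings), all impossible. Hence [Q(γ):Q] = 4 = [Q(√178, √249):Q], so Q(γ) = Q(√178, √249).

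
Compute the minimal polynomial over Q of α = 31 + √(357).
m_α(x) = x^2 - 62x + 604

From α - 31 = √(357), squaring gives (α - 31)^2 = 357, i.e. α^2 - 62α + 961 = 357, so α^2 - 62α + 604 = 0. The discriminant of x^2 - 62x + 604 is (-62)^2 - 4·(604) = 3844 - 2416 = 1428, and 4·(357) is not a perfect square in Q since 357 is squarefree and ≠ 1. Hence x^2 - 62x + 604 is irreducible over Q and is the minimal polynomial of α.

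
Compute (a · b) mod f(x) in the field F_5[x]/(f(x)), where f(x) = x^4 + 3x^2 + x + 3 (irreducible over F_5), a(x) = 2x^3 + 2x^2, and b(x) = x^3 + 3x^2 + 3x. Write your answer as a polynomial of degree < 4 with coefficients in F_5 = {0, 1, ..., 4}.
a · b ≡ 3x^2 + 2 (mod f(x))

Multiply in F_5[x]: a(x)·b(x) = (2x^3 + 2x^2)·(x^3 + 3x^2 + 3x) = 2x^6 + 3x^5 + 2x^4 + x^3. This has degree ≥ 4, so divide by f(x) over F_5: 2x^6 + 3x^5 + 2x^4 + x^3 = (2x^2 + 3x + 1)·(x^4 + 3x^2 + x + 3) + (3x^2 + 2). Hence a·b ≡ 3x^2 + 2 (mod f). (F_5[x]/(f) is a field with 5^4 = 625 elements since f is irreducible of degree 4.)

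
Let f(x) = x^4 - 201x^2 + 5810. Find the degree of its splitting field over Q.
[K : Q] = 4

Solving the quadratic in x^2: x^2 = (201 ± √(201^2 - 4·5810))/2 = (201 ± √17161)/2 = (201 ± 131)/2, giving x^2 = 166 or x^2 = 35. So f(x) = (x^2 - 166)(x^2 - 35) and the roots of f are ±√166, ±√35. Hence the splitting field is K = Q(√166, √35). Since 166 and 35 are distinct squarefree integers > 1, their product 5810 is not a perfect square, so √35 ∉ Q(√166). By the tower law [K:Q] = [Q(√166,√35):Q(√166)] · [Q(√166):Q] = 2 · 2 = 4.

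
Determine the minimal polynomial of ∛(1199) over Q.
m_α(x) = x^3 - 1199

α satisfies α^3 = 1199, so x^3 - 1199 annihilates α. By the rational root test, a rational root p/q (in lowest terms) of x^3 - 1199 would satisfy p^3 = 1199 q^3, forcing q = 1 and p^3 = 1199; but 1199 is not a perfect cube, contradiction. A monic cubic over Q with no rational root is irreducible (any nontrivial factorization would include a linear factor). Hence x^3 - 1199 is the minimal polynomial of α, and in particular [Q(α):Q] = 3.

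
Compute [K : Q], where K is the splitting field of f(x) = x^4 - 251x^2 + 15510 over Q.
[K : Q] = 4

Solving the quadratic in x^2: x^2 = (251 ± √(251^2 - 4·15510))/2 = (251 ± √961)/2 = (251 ± 31)/2, giving x^2 = 141 or x^2 = 110. So f(x) = (x^2 - 141)(x^2 - 110) and the roots of f are ±√141, ±√110. Hence the splitting field is K = Q(√141, √110). Since 141 and 110 are distinct squarefree integers > 1, their product 15510 is not a perfect square, so √110 ∉ Q(√141). By the tower law [K:Q] = [Q(√141,√110):Q(√141)] · [Q(√141):Q] = 2 · 2 = 4.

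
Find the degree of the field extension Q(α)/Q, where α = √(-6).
[Q(α):Q] = 2

[Q(α):Q] equals the degree of the minimal polynomial of α. Here α^2 = -6 and x^2 + 6 is irreducible (d = -6 is squarefree, ≠ 1, hence not a square), so deg(m_α) = 2. Thus [Q(α):Q] = 2.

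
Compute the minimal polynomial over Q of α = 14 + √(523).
m_α(x) = x^2 - 28x - 327

From α - 14 = √(523), squaring gives (α - 14)^2 = 523, i.e. α^2 - 28α + 196 = 523, so α^2 - 28α - 327 = 0. The discriminant of x^2 - 28x - 327 is (-28)^2 - 4·(-327) = 784 + 1308 = 2092, and 4·(523) is not a perfect square in Q since 523 is squarefree and ≠ 1. Hence x^2 - 28x - 327 is irreducible over Q and is the minimal polynomial of α.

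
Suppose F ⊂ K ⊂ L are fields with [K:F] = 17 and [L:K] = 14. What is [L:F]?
[L:F] = 238

The tower law says that for any tower of field extensions F ⊂ K ⊂ L with finite degrees, [L:F] = [L:K] · [K:F]. Here this gives [L:F] = 14 · 17 = 238.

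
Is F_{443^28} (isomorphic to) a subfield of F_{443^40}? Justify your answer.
No: F_{443^28} is not a subfield of F_{443^40}

F_{p^m} embeds in F_{p^n} iff m | n. Here 28 ∤ 40 (since 40 = 1·28 + 12 with remainder 12 ≠ 0), so F_{443^28} is not a subfield of F_{443^40}. Equivalently: if it were, the tower law would give 28 = [F_{443^28}:F_443] dividing [F_{443^40}:F_443] = 40, contradiction.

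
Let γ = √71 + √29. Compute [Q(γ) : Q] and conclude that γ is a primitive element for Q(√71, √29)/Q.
[Q(γ) : Q] = 4 (equivalently, Q(γ) = Q(√71, √29))

Obviously Q(γ) ⊆ Q(√71, √29), and [Q(√71, √29):Q] = 4 (since 71, 29 are distinct squarefree integers > 1 with 2059 not a perfect square). To show equality we compute the minimal polynomial of γ. From γ = √71 + √29: γ^2 = 71 + 2√(2059) + 29 = 100 + 2√(2059), so γ^2 - 100 = 2√(2059); squaring, (γ^2 - 100)^2 = 4·2059, i.e. γ^4 - 200γ^2 + 10000 - 8236 = 0, i.e. γ^4 - 200γ^2 + 1764 = 0. So γ is a root of x^4 - 200x^2 + 1764. This polynomial is irreducible over Q: it has no rational root (each ±√71 ± √29 is irrational), and any factorization into two quadratics over Q would force √(2059) ∈ Q (pairing opposite roots) or √71, √29 ∈ Q (other pairings), all impossible. Hence [Q(γ):Q] = 4 = [Q(√71, √29):Q], so Q(γ) = Q(√71, √29).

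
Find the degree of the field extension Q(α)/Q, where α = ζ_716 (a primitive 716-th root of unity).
[Q(α):Q] = 356

The minimal polynomial of ζ_716 over Q is the 716-th cyclotomic polynomial Φ_716(x), which is irreducible over Q and has degree φ(716) = 356. Hence [Q(α):Q] = φ(716) = 356.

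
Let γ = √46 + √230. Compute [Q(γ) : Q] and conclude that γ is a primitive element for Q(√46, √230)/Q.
[Q(γ) : Q] = 4 (equivalently, Q(γ) = Q(√46, √230))

Obviously Q(γ) ⊆ Q(√46, √230), and [Q(√46, √230):Q] = 4 (since 46, 230 are distinct squarefree integers > 1 with 10580 not a perfect square). To show equality we compute the minimal polynomial of γ. From γ = √46 + √230: γ^2 = 46 + 2√(10580) + 230 = 276 + 2√(10580), so γ^2 - 276 = 2√(10580); squaring, (γ^2 - 276)^2 = 4·10580, i.e. γ^4 - 552γ^2 + 76176 - 42320 = 0, i.e. γ^4 - 552γ^2 + 33856 = 0. So γ is a root of x^4 - 552x^2 + 33856. This polynomial is irreducible over Q: it has no rational root (each ±√46 ± √230 is irrational), and any factorization into two quadratics over Q would force √(10580) ∈ Q (pairing opposite roots) or √46, √230 ∈ Q (other pairings), all impossible. Hence [Q(γ):Q] = 4 = [Q(√46, √230):Q], so Q(γ) = Q(√46, √230).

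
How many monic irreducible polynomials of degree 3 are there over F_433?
There are 27060768 monic irreducible polynomials of degree 3 over F_433

Each element of F_{433^3} that lies in no proper subfield is a root of exactly one monic irreducible of degree 3 over F_433, and each such polynomial has 3 distinct roots in F_{433^3}. By Möbius inversion the count is N_433(3) = (1/3) Σ_{d|3} μ(3/d) · 433^d = (1/3)(μ(3)·433^1 + μ(1)·433^3) = 81182304/3 = 27060768.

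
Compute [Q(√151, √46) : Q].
[Q(√151, √46) : Q] = 4

[Q(√151):Q] = 2 (min poly x^2 - 151, irreducible since 151 is squarefree > 1). For the top step, suppose √46 ∈ Q(√151), say √46 = c + d√151 with c, d ∈ Q. Squaring: 46 = c^2 + 151d^2 + 2cd√151. Since √151 ∉ Q this forces 2cd = 0. If d = 0 then √46 = c ∈ Q, contradicting 46 squarefree > 1. If c = 0 then 46 = 151d^2, so 151·46 = (151d)^2 is a perfect square in Q — but 151·46 = 6946 is not a perfect square (since 151 and 46 are distinct squarefree integers). Contradiction. Hence √46 ∉ Q(√151), so x^2 - 46 stays irreducible over Q(√151) and [Q(√151, √46) : Q(√151)] = 2. By the tower law, [Q(√151, √46) : Q] = 2 · 2 = 4.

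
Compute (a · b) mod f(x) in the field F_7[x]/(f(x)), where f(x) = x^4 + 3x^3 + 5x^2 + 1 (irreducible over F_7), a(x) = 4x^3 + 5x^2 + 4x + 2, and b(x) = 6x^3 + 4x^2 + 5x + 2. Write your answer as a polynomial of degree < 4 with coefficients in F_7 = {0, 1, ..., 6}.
a · b ≡ 6x^3 + 2x^2 + 2x + 3 (mod f(x))

Multiply in F_7[x]: a(x)·b(x) = (4x^3 + 5x^2 + 4x + 2)·(6x^3 + 4x^2 + 5x + 2) = 3x^6 + 4x^5 + x^4 + 5x^3 + 3x^2 + 4x + 4. This has degree ≥ 4, so divide by f(x) over F_7: 3x^6 + 4x^5 + x^4 + 5x^3 + 3x^2 + 4x + 4 = (3x^2 + 2x + 1)·(x^4 + 3x^3 + 5x^2 + 1) + (6x^3 + 2x^2 + 2x + 3). Hence a·b ≡ 6x^3 + 2x^2 + 2x + 3 (mod f). (F_7[x]/(f) is a field with 7^4 = 2401 elements since f is irreducible of degree 4.)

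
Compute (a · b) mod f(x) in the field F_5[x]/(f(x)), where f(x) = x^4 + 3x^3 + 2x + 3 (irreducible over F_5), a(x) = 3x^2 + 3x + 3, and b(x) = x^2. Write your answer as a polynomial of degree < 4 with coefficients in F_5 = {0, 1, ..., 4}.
a · b ≡ 4x^3 + 3x^2 + 4x + 1 (mod f(x))

Multiply in F_5[x]: a(x)·b(x) = (3x^2 + 3x + 3)·(x^2) = 3x^4 + 3x^3 + 3x^2. This has degree ≥ 4, so divide by f(x) over F_5: 3x^4 + 3x^3 + 3x^2 = (3)·(x^4 + 3x^3 + 2x + 3) + (4x^3 + 3x^2 + 4x + 1). Hence a·b ≡ 4x^3 + 3x^2 + 4x + 1 (mod f). (F_5[x]/(f) is a field with 5^4 = 625 elements since f is irreducible of degree 4.)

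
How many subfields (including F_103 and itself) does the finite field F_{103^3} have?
F_{103^3} has 2 subfields

The subfields of F_{p^n} are exactly the fields F_{p^d} for d | n (each is the fixed field of the unique index-d subgroup of Gal(F_{p^n}/F_p) ≅ Z/nZ). The divisors of n = 3 are {1, 3}, giving 2 subfields: F_{103^1}, F_{103^3}.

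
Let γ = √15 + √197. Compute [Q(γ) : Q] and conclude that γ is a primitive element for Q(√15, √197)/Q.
[Q(γ) : Q] = 4 (equivalently, Q(γ) = Q(√15, √197))

Obviously Q(γ) ⊆ Q(√15, √197), and [Q(√15, √197):Q] = 4 (since 15, 197 are distinct squarefree integers > 1 with 2955 not a perfect square). To show equality we compute the minimal polynomial of γ. From γ = √15 + √197: γ^2 = 15 + 2√(2955) + 197 = 212 + 2√(2955), so γ^2 - 212 = 2√(2955); squaring, (γ^2 - 212)^2 = 4·2955, i.e. γ^4 - 424γ^2 + 44944 - 11820 = 0, i.e. γ^4 - 424γ^2 + 33124 = 0. So γ is a root of x^4 - 424x^2 + 33124. This polynomial is irreducible over Q: it has no rational root (each ±√15 ± √197 is irrational), and any factorization into two quadratics over Q would force √(2955) ∈ Q (pairing opposite roots) or √15, √197 ∈ Q (other pairings), all impossible. Hence [Q(γ):Q] = 4 = [Q(√15, √197):Q], so Q(γ) = Q(√15, √197).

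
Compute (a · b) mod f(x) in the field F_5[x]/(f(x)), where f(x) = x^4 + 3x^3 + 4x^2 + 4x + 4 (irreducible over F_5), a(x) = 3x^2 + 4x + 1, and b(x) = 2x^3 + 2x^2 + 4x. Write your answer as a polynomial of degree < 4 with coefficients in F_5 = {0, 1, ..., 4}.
a · b ≡ x + 1 (mod f(x))

Multiply in F_5[x]: a(x)·b(x) = (3x^2 + 4x + 1)·(2x^3 + 2x^2 + 4x) = x^5 + 4x^4 + 2x^3 + 3x^2 + 4x. This has degree ≥ 4, so divide by f(x) over F_5: x^5 + 4x^4 + 2x^3 + 3x^2 + 4x = (x + 1)·(x^4 + 3x^3 + 4x^2 + 4x + 4) + (x + 1). Hence a·b ≡ x + 1 (mod f). (F_5[x]/(f) is a field with 5^4 = 625 elements since f is irreducible of degree 4.)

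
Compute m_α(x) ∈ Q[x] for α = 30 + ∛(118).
m_α(x) = x^3 - 90x^2 + 2700x - 27118

Set β = α - 30 = ∛(118), so β^3 = 118. Then (α - 30)^3 - 118 = 0, i.e. α is a root of g(x) = (x - 30)^3 - 118 = x^3 - 90x^2 + 2700x - 27118. Since g(x) = h(x - 30) where h(x) = x^3 - 118, and h is irreducible over Q (because 118 is not a perfect cube, so h has no rational root, and a monic cubic with no rational root is irreducible), g is also irreducible (irreducibility is preserved under the substitution x → x - 30). Hence m_α(x) = x^3 - 90x^2 + 2700x - 27118.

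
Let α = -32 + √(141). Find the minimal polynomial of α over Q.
m_α(x) = x^2 + 64x + 883

From α + 32 = √(141), squaring gives (α + 32)^2 = 141, i.e. α^2 + 64α + 1024 = 141, so α^2 + 64α + 883 = 0. The discriminant of x^2 + 64x + 883 is (64)^2 - 4·(883) = 4096 - 3532 = 564, and 4·(141) is not a perfect square in Q since 141 is squarefree and ≠ 1. Hence x^2 + 64x + 883 is irreducible over Q and is the minimal polynomial of α.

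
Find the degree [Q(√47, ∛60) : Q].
[Q(√47, ∛60) : Q] = 6

Let L = Q(√47, ∛60). Since Q(√47) ⊂ L and [Q(√47):Q] = 2, the tower law gives 2 | [L:Q]. Likewise Q(∛60) ⊂ L with [Q(∛60):Q] = 3 (because 60 is not a perfect cube), so 3 | [L:Q]. As gcd(2,3) = 1, [L:Q] is divisible by 6. Conversely L is generated over Q by √47 and ∛60, so [L:Q] ≤ 2·3 = 6. Therefore [Q(√47, ∛60) : Q] = 6.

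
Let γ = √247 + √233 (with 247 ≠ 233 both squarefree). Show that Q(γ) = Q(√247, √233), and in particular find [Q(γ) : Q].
[Q(γ) : Q] = 4 (equivalently, Q(γ) = Q(√247, √233))

Obviously Q(γ) ⊆ Q(√247, √233), and [Q(√247, √233):Q] = 4 (since 247, 233 are distinct squarefree integers > 1 with 57551 not a perfect square). To show equality we compute the minimal polynomial of γ. From γ = √247 + √233: γ^2 = 247 + 2√(57551) + 233 = 480 + 2√(57551), so γ^2 - 480 = 2√(57551); squaring, (γ^2 - 480)^2 = 4·57551, i.e. γ^4 - 960γ^2 + 230400 - 230204 = 0, i.e. γ^4 - 960γ^2 + 196 = 0. So γ is a root of x^4 - 960x^2 + 196. This polynomial is irreducible over Q: it has no rational root (each ±√247 ± √233 is irrational), and any factorization into two quadratics over Q would force √(57551) ∈ Q (pairing opposite roots) or √247, √233 ∈ Q (other pairings), all impossible. Hence [Q(γ):Q] = 4 = [Q(√247, √233):Q], so Q(γ) = Q(√247, √233).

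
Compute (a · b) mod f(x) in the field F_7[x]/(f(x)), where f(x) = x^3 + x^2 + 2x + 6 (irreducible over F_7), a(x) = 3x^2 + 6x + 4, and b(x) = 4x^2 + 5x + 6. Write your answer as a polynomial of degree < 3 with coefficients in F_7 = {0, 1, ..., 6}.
a · b ≡ 6x^2 + 2 (mod f(x))

Multiply in F_7[x]: a(x)·b(x) = (3x^2 + 6x + 4)·(4x^2 + 5x + 6) = 5x^4 + 4x^3 + x^2 + 3. This has degree ≥ 3, so divide by f(x) over F_7: 5x^4 + 4x^3 + x^2 + 3 = (5x + 6)·(x^3 + x^2 + 2x + 6) + (6x^2 + 2). Hence a·b ≡ 6x^2 + 2 (mod f). (F_7[x]/(f) is a field with 7^3 = 343 elements since f is irreducible of degree 3.)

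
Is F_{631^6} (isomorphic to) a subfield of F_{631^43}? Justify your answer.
No: F_{631^6} is not a subfield of F_{631^43}

F_{p^m} embeds in F_{p^n} iff m | n. Here 6 ∤ 43 (since 43 = 7·6 + 1 with remainder 1 ≠ 0), so F_{631^6} is not a subfield of F_{631^43}. Equivalently: if it were, the tower law would give 6 = [F_{631^6}:F_631] dividing [F_{631^43}:F_631] = 43, contradiction.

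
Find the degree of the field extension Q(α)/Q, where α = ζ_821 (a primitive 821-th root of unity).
[Q(α):Q] = 820

The minimal polynomial of ζ_821 over Q is the 821-th cyclotomic polynomial Φ_821(x), which is irreducible over Q and has degree φ(821) = 820. Hence [Q(α):Q] = φ(821) = 820.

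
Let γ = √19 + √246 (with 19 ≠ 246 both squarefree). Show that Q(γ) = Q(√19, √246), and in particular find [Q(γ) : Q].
[Q(γ) : Q] = 4 (equivalently, Q(γ) = Q(√19, √246))

Obviously Q(γ) ⊆ Q(√19, √246), and [Q(√19, √246):Q] = 4 (since 19, 246 are distinct squarefree integers > 1 with 4674 not a perfect square). To show equality we compute the minimal polynomial of γ. From γ = √19 + √246: γ^2 = 19 + 2√(4674) + 246 = 265 + 2√(4674), so γ^2 - 265 = 2√(4674); squaring, (γ^2 - 265)^2 = 4·4674, i.e. γ^4 - 530γ^2 + 70225 - 18696 = 0, i.e. γ^4 - 530γ^2 + 51529 = 0. So γ is a root of x^4 - 530x^2 + 51529. This polynomial is irreducible over Q: it has no rational root (each ±√19 ± √246 is irrational), and any factorization into two quadratics over Q would force √(4674) ∈ Q (pairing opposite roots) or √19, √246 ∈ Q (other pairings), all impossible. Hence [Q(γ):Q] = 4 = [Q(√19, √246):Q], so Q(γ) = Q(√19, √246).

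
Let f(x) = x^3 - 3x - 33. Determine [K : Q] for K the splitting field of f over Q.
[K : Q] = 6

By the rational root test, any rational root of the monic integer polynomial f(x) = x^3 - 3x - 33 must be an integer dividing the constant term -33, i.e. one of ±{1, 3, 11, 33}. Evaluating: f(1) = -35, f(-1) = -31, f(3) = -15, f(-3) = -51, f(11) = 1265, f(-11) = -1331, f(33) = 35805, f(-33) = -35871; none is 0, so f has no rational root and is therefore irreducible over Q (a cubic with no linear factor over a field is irreducible). For an irreducible cubic, the Galois group is A_3 or S_3 according as the discriminant disc(f) = -4a^3 - 27b^2 = -4·(-3)^3 - 27·(-33)^2 = -29295 is or is not a square in Q. Here disc(f) = -29295 is not a perfect square in Q, so the Galois group of f over Q is not contained in A_3 and must be all of S_3. The splitting field has degree |S_3| = 6 over Q, so [K : Q] = 6.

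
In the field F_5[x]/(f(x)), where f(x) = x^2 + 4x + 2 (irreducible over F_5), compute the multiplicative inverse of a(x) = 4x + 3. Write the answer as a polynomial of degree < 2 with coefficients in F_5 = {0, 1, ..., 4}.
a(x)^(-1) ≡ 2x + 4 (mod f(x))

Since f is irreducible over F_5, F_5[x]/(f) is a field and a(x) ≠ 0 has an inverse. Apply the extended Euclidean algorithm to f(x) and a(x) in F_5[x]: f(x) = (4x + 3)·a(x) + (3). The last nonzero remainder is the constant 3 = gcd(f, a) in F_5. Back-substituting through the division chain expresses 3 = s(x)·a(x) + t(x)·f(x) with s(x) ≡ x + 2 (mod f), so (x + 2)·a(x) ≡ 3 (mod f). Multiplying by 3^(-1) ≡ 2 in F_5 gives a(x)^(-1) ≡ 2·(x + 2) ≡ 2x + 4 (mod f). Check: (4x + 3)·(2x + 4) = 3x^2 + 2x + 2 ≡ 1 (mod x^2 + 4x + 2).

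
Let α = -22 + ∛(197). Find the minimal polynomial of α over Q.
m_α(x) = x^3 + 66x^2 + 1452x + 10451

Set β = α + 22 = ∛(197), so β^3 = 197. Then (α + 22)^3 - 197 = 0, i.e. α is a root of g(x) = (x + 22)^3 - 197 = x^3 + 66x^2 + 1452x + 10451. Since g(x) = h(x + 22) where h(x) = x^3 - 197, and h is irreducible over Q (because 197 is not a perfect cube, so h has no rational root, and a monic cubic with no rational root is irreducible), g is also irreducible (irreducibility is preserved under the substitution x → x + 22). Hence m_α(x) = x^3 + 66x^2 + 1452x + 10451.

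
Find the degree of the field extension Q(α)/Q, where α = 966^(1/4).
[Q(α):Q] = 4

α is a root of x^4 - 966. By Eisenstein's criterion at the prime p = 2 (which divides the constant term 966 but p^2 = 4 does not, since 966 is squarefree), x^4 - 966 is irreducible over Q. Hence [Q(α):Q] = 4.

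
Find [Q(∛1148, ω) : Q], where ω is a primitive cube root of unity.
[Q(∛1148, ω) : Q] = 6

[Q(∛1148):Q] = 3 (min poly x^3 - 1148, irreducible since 1148 is not a perfect cube). [Q(ω):Q] = 2 (min poly x^2 + x + 1). Since Q(∛1148) ⊂ R and ω ∉ R, we have ω ∉ Q(∛1148), so x^2 + x + 1 remains irreducible over Q(∛1148) and [Q(∛1148, ω) : Q(∛1148)] = 2. By the tower law, [Q(∛1148, ω) : Q] = 3 · 2 = 6. (In fact Q(∛1148, ω) is the splitting field of x^3 - 1148 over Q.)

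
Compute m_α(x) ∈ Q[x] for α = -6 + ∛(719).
m_α(x) = x^3 + 18x^2 + 108x - 503

Set β = α + 6 = ∛(719), so β^3 = 719. Then (α + 6)^3 - 719 = 0, i.e. α is a root of g(x) = (x + 6)^3 - 719 = x^3 + 18x^2 + 108x - 503. Since g(x) = h(x + 6) where h(x) = x^3 - 719, and h is irreducible over Q (because 719 is not a perfect cube, so h has no rational root, and a monic cubic with no rational root is irreducible), g is also irreducible (irreducibility is preserved under the substitution x → x + 6). Hence m_α(x) = x^3 + 18x^2 + 108x - 503.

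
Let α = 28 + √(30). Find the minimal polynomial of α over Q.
m_α(x) = x^2 - 56x + 754

From α - 28 = √(30), squaring gives (α - 28)^2 = 30, i.e. α^2 - 56α + 784 = 30, so α^2 - 56α + 754 = 0. The discriminant of x^2 - 56x + 754 is (-56)^2 - 4·(754) = 3136 - 3016 = 120, and 4·(30) is not a perfect square in Q since 30 is squarefree and ≠ 1. Hence x^2 - 56x + 754 is irreducible over Q and is the minimal polynomial of α.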